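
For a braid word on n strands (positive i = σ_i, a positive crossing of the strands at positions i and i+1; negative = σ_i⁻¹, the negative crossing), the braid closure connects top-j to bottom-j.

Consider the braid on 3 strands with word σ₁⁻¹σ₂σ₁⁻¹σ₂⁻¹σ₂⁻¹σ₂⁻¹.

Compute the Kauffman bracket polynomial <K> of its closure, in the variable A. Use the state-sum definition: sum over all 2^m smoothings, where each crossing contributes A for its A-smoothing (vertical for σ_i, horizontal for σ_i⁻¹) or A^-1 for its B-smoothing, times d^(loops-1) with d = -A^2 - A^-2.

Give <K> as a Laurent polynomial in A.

-A^12 + A^8 - A^4 + 2 - A^-4 + A^-8

Derivation:
Braid: s1^-1 s2 s1^-1 s2^-1 s2^-1 s2^-1 on 3 strands, 6 crossings.
Writhe w = (#positive) - (#negative) = 1 - 5 = -4.
Computing the Kauffman bracket via state sum. There are 2^6 = 64 states.
Each crossing splits two ways (0=vertical, 1=horizontal). The state's weight is A^(#A-smoothings - #B-smoothings) * d^(loops - 1).
Tabulate the states by total A-exponent and number of loops L (A-exp: L × count):
  A^6: L=4 ×1
  A^4: L=3 ×6
  A^2: L=2 ×12, L=4 ×3
  A^0: L=1 ×9, L=3 ×10, L=5 ×1
  A^-2: L=2 ×12, L=4 ×3
  A^-4: L=1 ×2, L=3 ×4
  A^-6: L=2 ×1
Each group contributes A^e * Σ count * d^(L-1):
Powers of d = -A^2 - A^-2: d^2 = A^4 + 2 + A^-4; d^3 = -A^6 - 3*A^2 - 3*A^-2 - A^-6; d^4 = A^8 + 4*A^4 + 6 + 4*A^-4 + A^-8.
  A^6 * (d^3) = -A^12 - 3*A^8 - 3*A^4 - 1
  A^4 * (6*d^2) = 6*A^8 + 12*A^4 + 6
  A^2 * (12*d + 3*d^3) = -3*A^8 - 21*A^4 - 21 - 3*A^-4
  A^0 * (9 + 10*d^2 + d^4) = A^8 + 14*A^4 + 35 + 14*A^-4 + A^-8
  A^-2 * (12*d + 3*d^3) = -3*A^4 - 21 - 21*A^-4 - 3*A^-8
  A^-4 * (2 + 4*d^2) = 4 + 10*A^-4 + 4*A^-8
  A^-6 * (d) = -A^-4 - A^-8
Summing the groups: <K> = -A^12 + A^8 - A^4 + 2 - A^-4 + A^-8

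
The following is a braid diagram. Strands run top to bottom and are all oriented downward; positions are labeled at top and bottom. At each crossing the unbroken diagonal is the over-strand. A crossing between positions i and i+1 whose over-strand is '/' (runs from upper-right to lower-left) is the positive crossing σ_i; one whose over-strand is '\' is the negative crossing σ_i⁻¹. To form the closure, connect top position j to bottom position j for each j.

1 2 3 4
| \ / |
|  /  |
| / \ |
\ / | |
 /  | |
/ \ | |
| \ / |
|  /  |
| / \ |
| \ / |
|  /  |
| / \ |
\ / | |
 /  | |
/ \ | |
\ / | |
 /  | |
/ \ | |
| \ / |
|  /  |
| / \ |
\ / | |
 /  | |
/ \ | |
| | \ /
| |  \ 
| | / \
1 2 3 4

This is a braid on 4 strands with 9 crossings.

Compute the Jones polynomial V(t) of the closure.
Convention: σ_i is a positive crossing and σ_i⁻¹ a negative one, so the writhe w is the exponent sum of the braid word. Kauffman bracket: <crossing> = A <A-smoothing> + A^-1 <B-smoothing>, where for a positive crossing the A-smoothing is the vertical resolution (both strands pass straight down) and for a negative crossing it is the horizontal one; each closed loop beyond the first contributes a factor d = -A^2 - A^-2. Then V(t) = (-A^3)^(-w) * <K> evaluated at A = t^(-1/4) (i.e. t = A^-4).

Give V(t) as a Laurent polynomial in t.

Reading the diagram top to bottom ('/'-over between positions i,i+1 = s_i, '\'-over = s_i^-1): braid word = s2 s1 s2 s2 s1 s1 s2 s1 s3^-1.
The presented braid s2 s1 s2 s2 s1 s1 s2 s1 s3^-1 on 4 strands reduces by inverse Markov moves (closure unchanged at each step):
  Destabilize: the word has the form β·s3^-1 where s3^-1 occurs only as the final letter (β ∈ B_3); drop it and the last strand → 3 strands.
Reduced to β = s2 s1 s2 s2 s1 s1 s2 s1 on 3 strands, 8 crossings.
Compute on β:
Braid: s2 s1 s2 s2 s1 s1 s2 s1 on 3 strands, 8 crossings.
Writhe w = (#positive) - (#negative) = 8 - 0 = 8.
Computing the Kauffman bracket via state sum. There are 2^8 = 256 states.
Each crossing splits two ways (0=vertical, 1=horizontal). The state's weight is A^(#A-smoothings - #B-smoothings) * d^(loops - 1).
Tabulate the states by total A-exponent and number of loops L (A-exp: L × count):
  A^8: L=3 ×1
  A^6: L=2 ×8
  A^4: L=1 ×16, L=3 ×12
  A^2: L=2 ×48, L=4 ×8
  A^0: L=1 ×17, L=3 ×51, L=5 ×2
  A^-2: L=2 ×34, L=4 ×22
  A^-4: L=1 ×4, L=3 ×21, L=5 ×3
  A^-6: L=2 ×4, L=4 ×4
  A^-8: L=3 ×1
Each group contributes A^e * Σ count * d^(L-1):
Powers of d = -A^2 - A^-2: d^2 = A^4 + 2 + A^-4; d^3 = -A^6 - 3*A^2 - 3*A^-2 - A^-6; d^4 = A^8 + 4*A^4 + 6 + 4*A^-4 + A^-8.
  A^8 * (d^2) = A^12 + 2*A^8 + A^4
  A^6 * (8*d) = -8*A^8 - 8*A^4
  A^4 * (16 + 12*d^2) = 12*A^8 + 40*A^4 + 12
  A^2 * (48*d + 8*d^3) = -8*A^8 - 72*A^4 - 72 - 8*A^-4
  A^0 * (17 + 51*d^2 + 2*d^4) = 2*A^8 + 59*A^4 + 131 + 59*A^-4 + 2*A^-8
  A^-2 * (34*d + 22*d^3) = -22*A^4 - 100 - 100*A^-4 - 22*A^-8
  A^-4 * (4 + 21*d^2 + 3*d^4) = 3*A^4 + 33 + 64*A^-4 + 33*A^-8 + 3*A^-12
  A^-6 * (4*d + 4*d^3) = -4 - 16*A^-4 - 16*A^-8 - 4*A^-12
  A^-8 * (d^2) = A^-4 + 2*A^-8 + A^-12
Summing the groups: <K> = A^12 + A^4 - A^-8
Normalise by the writhe: (-A^3)^(-w) = (-A^3)^(-8) = A^-24, so f(A) = A^-24 * <K> = A^-12 + A^-20 - A^-32.
Substitute A = t^(-1/4), i.e. A^e → t^(-e/4): V(t) = -t^8 + t^5 + t^3

Answer: -t^8 + t^5 + t^3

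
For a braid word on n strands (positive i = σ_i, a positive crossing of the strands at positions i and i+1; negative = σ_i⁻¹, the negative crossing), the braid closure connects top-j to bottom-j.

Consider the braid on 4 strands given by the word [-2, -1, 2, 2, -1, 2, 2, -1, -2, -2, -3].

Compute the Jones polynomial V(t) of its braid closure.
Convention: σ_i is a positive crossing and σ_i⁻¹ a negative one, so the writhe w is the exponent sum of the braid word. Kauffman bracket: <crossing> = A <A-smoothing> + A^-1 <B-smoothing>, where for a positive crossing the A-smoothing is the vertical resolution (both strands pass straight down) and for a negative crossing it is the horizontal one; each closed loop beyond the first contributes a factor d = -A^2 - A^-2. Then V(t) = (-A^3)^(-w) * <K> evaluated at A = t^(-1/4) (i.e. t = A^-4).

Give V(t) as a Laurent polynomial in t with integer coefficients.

t^2 - 2*t + 4 - 4*t^-1 + 4*t^-2 - 4*t^-3 + 3*t^-4 - 2*t^-5 + t^-6

Derivation:
The presented braid s2^-1 s1^-1 s2 s2 s1^-1 s2 s2 s1^-1 s2^-1 s2^-1 s3^-1 on 4 strands reduces by inverse Markov moves (closure unchanged at each step):
  Destabilize: the word has the form β·s3^-1 where s3^-1 occurs only as the final letter (β ∈ B_3); drop it and the last strand → 3 strands.
Reduced to β = s2^-1 s1^-1 s2 s2 s1^-1 s2 s2 s1^-1 s2^-1 s2^-1 on 3 strands, 10 crossings.
Compute on β:
Braid: s2^-1 s1^-1 s2 s2 s1^-1 s2 s2 s1^-1 s2^-1 s2^-1 on 3 strands, 10 crossings.
Writhe w = (#positive) - (#negative) = 4 - 6 = -2.
Computing the Kauffman bracket via state sum. There are 2^10 = 1024 states.
For each crossing: s=0 is the vertical smoothing, s=1 horizontal. Crossing k contributes A^(sign_k * (1 - 2*s_k)); loop factor d = -A^2 - A^-2.
Tabulate the states by total A-exponent and number of loops L (A-exp: L × count):
  A^10: L=5 ×1
  A^8: L=4 ×10
  A^6: L=3 ×39, L=5 ×6
  A^4: L=2 ×66, L=4 ×52, L=6 ×2
  A^2: L=1 ×45, L=3 ×124, L=5 ×41
  A^0: L=2 ×118, L=4 ×113, L=6 ×21
  A^-2: L=1 ×20, L=3 ×120, L=5 ×63, L=7 ×7
  A^-4: L=2 ×30, L=4 ×68, L=6 ×21, L=8 ×1
  A^-6: L=3 ×20, L=5 ×22, L=7 ×3
  A^-8: L=4 ×7, L=6 ×3
  A^-10: L=5 ×1
Each group contributes A^e * Σ count * d^(L-1):
Powers of d = -A^2 - A^-2: d^2 = A^4 + 2 + A^-4; d^3 = -A^6 - 3*A^2 - 3*A^-2 - A^-6; d^4 = A^8 + 4*A^4 + 6 + 4*A^-4 + A^-8; d^5 = -A^10 - 5*A^6 - 10*A^2 - 10*A^-2 - 5*A^-6 - A^-10; d^6 = A^12 + 6*A^8 + 15*A^4 + 20 + 15*A^-4 + 6*A^-8 + A^-12; d^7 = -A^14 - 7*A^10 - 21*A^6 - 35*A^2 - 35*A^-2 - 21*A^-6 - 7*A^-10 - A^-14.
  A^10 * (d^4) = A^18 + 4*A^14 + 6*A^10 + 4*A^6 + A^2
  A^8 * (10*d^3) = -10*A^14 - 30*A^10 - 30*A^6 - 10*A^2
  A^6 * (39*d^2 + 6*d^4) = 6*A^14 + 63*A^10 + 114*A^6 + 63*A^2 + 6*A^-2
  A^4 * (66*d + 52*d^3 + 2*d^5) = -2*A^14 - 62*A^10 - 242*A^6 - 242*A^2 - 62*A^-2 - 2*A^-6
  A^2 * (45 + 124*d^2 + 41*d^4) = 41*A^10 + 288*A^6 + 539*A^2 + 288*A^-2 + 41*A^-6
  A^0 * (118*d + 113*d^3 + 21*d^5) = -21*A^10 - 218*A^6 - 667*A^2 - 667*A^-2 - 218*A^-6 - 21*A^-10
  A^-2 * (20 + 120*d^2 + 63*d^4 + 7*d^6) = 7*A^10 + 105*A^6 + 477*A^2 + 778*A^-2 + 477*A^-6 + 105*A^-10 + 7*A^-14
  A^-4 * (30*d + 68*d^3 + 21*d^5 + d^7) = -A^10 - 28*A^6 - 194*A^2 - 479*A^-2 - 479*A^-6 - 194*A^-10 - 28*A^-14 - A^-18
  A^-6 * (20*d^2 + 22*d^4 + 3*d^6) = 3*A^6 + 40*A^2 + 153*A^-2 + 232*A^-6 + 153*A^-10 + 40*A^-14 + 3*A^-18
  A^-8 * (7*d^3 + 3*d^5) = -3*A^2 - 22*A^-2 - 51*A^-6 - 51*A^-10 - 22*A^-14 - 3*A^-18
  A^-10 * (d^4) = A^-2 + 4*A^-6 + 6*A^-10 + 4*A^-14 + A^-18
Summing the groups: <K> = A^18 - 2*A^14 + 3*A^10 - 4*A^6 + 4*A^2 - 4*A^-2 + 4*A^-6 - 2*A^-10 + A^-14
Normalise by the writhe: (-A^3)^(-w) = (-A^3)^(2) = A^6, so f(A) = A^6 * <K> = A^24 - 2*A^20 + 3*A^16 - 4*A^12 + 4*A^8 - 4*A^4 + 4 - 2*A^-4 + A^-8.
Substitute A = t^(-1/4), i.e. A^e → t^(-e/4): V(t) = t^2 - 2*t + 4 - 4*t^-1 + 4*t^-2 - 4*t^-3 + 3*t^-4 - 2*t^-5 + t^-6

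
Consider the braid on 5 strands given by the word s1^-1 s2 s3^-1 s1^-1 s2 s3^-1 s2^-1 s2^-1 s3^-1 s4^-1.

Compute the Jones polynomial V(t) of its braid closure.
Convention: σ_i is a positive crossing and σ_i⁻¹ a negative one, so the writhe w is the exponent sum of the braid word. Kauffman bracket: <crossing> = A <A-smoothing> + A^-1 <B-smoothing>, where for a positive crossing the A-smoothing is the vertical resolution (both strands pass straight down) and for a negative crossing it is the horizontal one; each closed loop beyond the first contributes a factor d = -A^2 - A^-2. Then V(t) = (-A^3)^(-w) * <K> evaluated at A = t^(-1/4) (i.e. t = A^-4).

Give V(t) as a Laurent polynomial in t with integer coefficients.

2*t^-1 - 3*t^-2 + 4*t^-3 - 4*t^-4 + 4*t^-5 - 3*t^-6 + 2*t^-7 - t^-8

Derivation:
The presented braid s1^-1 s2 s3^-1 s1^-1 s2 s3^-1 s2^-1 s2^-1 s3^-1 s4^-1 on 5 strands reduces by inverse Markov moves (closure unchanged at each step):
  Destabilize: the word has the form β·s4^-1 where s4^-1 occurs only as the final letter (β ∈ B_4); drop it and the last strand → 4 strands.
Reduced to β = s1^-1 s2 s3^-1 s1^-1 s2 s3^-1 s2^-1 s2^-1 s3^-1 on 4 strands, 9 crossings.
Compute on β:
Braid: s1^-1 s2 s3^-1 s1^-1 s2 s3^-1 s2^-1 s2^-1 s3^-1 on 4 strands, 9 crossings.
Writhe w = (#positive) - (#negative) = 2 - 7 = -5.
State-sum expansion of <K>. There are 2^9 = 512 states.
Each crossing splits two ways (0=vertical, 1=horizontal). The state's weight is A^(#A-smoothings - #B-smoothings) * d^(loops - 1).
Tabulate the states by total A-exponent and number of loops L (A-exp: L × count):
  A^9: L=5 ×1
  A^7: L=4 ×9
  A^5: L=3 ×33, L=5 ×3
  A^3: L=2 ×59, L=4 ×25
  A^1: L=1 ×42, L=3 ×80, L=5 ×4
  A^-1: L=2 ×93, L=4 ×33
  A^-3: L=1 ×19, L=3 ×58, L=5 ×7
  A^-5: L=2 ×19, L=4 ×16, L=6 ×1
  A^-7: L=3 ×7, L=5 ×2
  A^-9: L=4 ×1
Each group contributes A^e * Σ count * d^(L-1):
Powers of d = -A^2 - A^-2: d^2 = A^4 + 2 + A^-4; d^3 = -A^6 - 3*A^2 - 3*A^-2 - A^-6; d^4 = A^8 + 4*A^4 + 6 + 4*A^-4 + A^-8; d^5 = -A^10 - 5*A^6 - 10*A^2 - 10*A^-2 - 5*A^-6 - A^-10.
  A^9 * (d^4) = A^17 + 4*A^13 + 6*A^9 + 4*A^5 + A
  A^7 * (9*d^3) = -9*A^13 - 27*A^9 - 27*A^5 - 9*A
  A^5 * (33*d^2 + 3*d^4) = 3*A^13 + 45*A^9 + 84*A^5 + 45*A + 3*A^-3
  A^3 * (59*d + 25*d^3) = -25*A^9 - 134*A^5 - 134*A - 25*A^-3
  A^1 * (42 + 80*d^2 + 4*d^4) = 4*A^9 + 96*A^5 + 226*A + 96*A^-3 + 4*A^-7
  A^-1 * (93*d + 33*d^3) = -33*A^5 - 192*A - 192*A^-3 - 33*A^-7
  A^-3 * (19 + 58*d^2 + 7*d^4) = 7*A^5 + 86*A + 177*A^-3 + 86*A^-7 + 7*A^-11
  A^-5 * (19*d + 16*d^3 + d^5) = -A^5 - 21*A - 77*A^-3 - 77*A^-7 - 21*A^-11 - A^-15
  A^-7 * (7*d^2 + 2*d^4) = 2*A + 15*A^-3 + 26*A^-7 + 15*A^-11 + 2*A^-15
  A^-9 * (d^3) = -A^-3 - 3*A^-7 - 3*A^-11 - A^-15
Summing the groups: <K> = A^17 - 2*A^13 + 3*A^9 - 4*A^5 + 4*A - 4*A^-3 + 3*A^-7 - 2*A^-11
Normalise by the writhe: (-A^3)^(-w) = (-A^3)^(5) = -A^15, so f(A) = -A^15 * <K> = -A^32 + 2*A^28 - 3*A^24 + 4*A^20 - 4*A^16 + 4*A^12 - 3*A^8 + 2*A^4.
Substitute A = t^(-1/4), i.e. A^e → t^(-e/4): V(t) = 2*t^-1 - 3*t^-2 + 4*t^-3 - 4*t^-4 + 4*t^-5 - 3*t^-6 + 2*t^-7 - t^-8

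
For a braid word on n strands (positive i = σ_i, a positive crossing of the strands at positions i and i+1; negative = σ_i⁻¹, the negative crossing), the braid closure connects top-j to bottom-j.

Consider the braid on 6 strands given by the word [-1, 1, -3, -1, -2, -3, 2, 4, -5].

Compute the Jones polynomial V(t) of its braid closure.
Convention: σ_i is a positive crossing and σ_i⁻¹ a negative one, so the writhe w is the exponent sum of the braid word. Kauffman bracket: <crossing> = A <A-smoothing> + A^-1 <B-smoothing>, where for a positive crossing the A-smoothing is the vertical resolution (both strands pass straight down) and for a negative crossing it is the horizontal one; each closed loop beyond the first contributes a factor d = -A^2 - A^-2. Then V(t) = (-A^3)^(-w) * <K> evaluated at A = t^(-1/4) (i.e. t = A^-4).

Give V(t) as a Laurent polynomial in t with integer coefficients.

1

Derivation:
The presented braid s1^-1 s1 s3^-1 s1^-1 s2^-1 s3^-1 s2 s4 s5^-1 on 6 strands reduces by inverse Markov moves (closure unchanged at each step):
  Destabilize: the word has the form β·s5^-1 where s5^-1 occurs only as the final letter (β ∈ B_5); drop it and the last strand → 5 strands.
  Destabilize: the word has the form β·s4 where s4 occurs only as the final letter (β ∈ B_4); drop it and the last strand → 4 strands.
Reduced to β = s1^-1 s1 s3^-1 s1^-1 s2^-1 s3^-1 s2 on 4 strands, 7 crossings.
Compute on β:
First cancel adjacent σ_i σ_i⁻¹ pairs (Reidemeister II — same braid, same closure): s1^-1 s1 s3^-1 s1^-1 s2^-1 s3^-1 s2 → s3^-1 s1^-1 s2^-1 s3^-1 s2.
Braid: s3^-1 s1^-1 s2^-1 s3^-1 s2 on 4 strands, 5 crossings.
Writhe w = (#positive) - (#negative) = 1 - 4 = -3.
State-sum expansion of <K>. There are 2^5 = 32 states.
Each crossing splits two ways (0=vertical, 1=horizontal). The state's weight is A^(#A-smoothings - #B-smoothings) * d^(loops - 1).
  state 00000: A-exp=-3, loops=4, term = A^-3 * d^3
  state 00001: A-exp=-5, loops=3, term = A^-5 * d^2
  state 00010: A-exp=-1, loops=3, term = A^-1 * d^2
  state 00011: A-exp=-3, loops=2, term = A^-3 * d^1
  state 00100: A-exp=-1, loops=3, term = A^-1 * d^2
  state 00101: A-exp=-3, loops=4, term = A^-3 * d^3
  state 00110: A-exp=+1, loops=2, term = A^1 * d^1
  state 00111: A-exp=-1, loops=3, term = A^-1 * d^2
  state 01000: A-exp=-1, loops=3, term = A^-1 * d^2
  state 01001: A-exp=-3, loops=2, term = A^-3 * d^1
  state 01010: A-exp=+1, loops=2, term = A^1 * d^1
  state 01011: A-exp=-1, loops=1, term = A^-1 * d^0
  state 01100: A-exp=+1, loops=2, term = A^1 * d^1
  state 01101: A-exp=-1, loops=3, term = A^-1 * d^2
  state 01110: A-exp=+3, loops=1, term = A^3 * d^0
  state 01111: A-exp=+1, loops=2, term = A^1 * d^1
  state 10000: A-exp=-1, loops=3, term = A^-1 * d^2
  state 10001: A-exp=-3, loops=2, term = A^-3 * d^1
  state 10010: A-exp=+1, loops=4, term = A^1 * d^3
  state 10011: A-exp=-1, loops=3, term = A^-1 * d^2
  state 10100: A-exp=+1, loops=2, term = A^1 * d^1
  state 10101: A-exp=-1, loops=3, term = A^-1 * d^2
  state 10110: A-exp=+3, loops=3, term = A^3 * d^2
  state 10111: A-exp=+1, loops=2, term = A^1 * d^1
  state 11000: A-exp=+1, loops=2, term = A^1 * d^1
  state 11001: A-exp=-1, loops=1, term = A^-1 * d^0
  state 11010: A-exp=+3, loops=3, term = A^3 * d^2
  state 11011: A-exp=+1, loops=2, term = A^1 * d^1
  state 11100: A-exp=+3, loops=1, term = A^3 * d^0
  state 11101: A-exp=+1, loops=2, term = A^1 * d^1
  state 11110: A-exp=+5, loops=2, term = A^5 * d^1
  state 11111: A-exp=+3, loops=1, term = A^3 * d^0
Collect the terms by A-exponent (count of states per loop number):
Powers of d = -A^2 - A^-2: d^2 = A^4 + 2 + A^-4; d^3 = -A^6 - 3*A^2 - 3*A^-2 - A^-6.
  A^5 * (d) = -A^7 - A^3
  A^3 * (3 + 2*d^2) = 2*A^7 + 7*A^3 + 2*A^-1
  A^1 * (9*d + d^3) = -A^7 - 12*A^3 - 12*A^-1 - A^-5
  A^-1 * (2 + 8*d^2) = 8*A^3 + 18*A^-1 + 8*A^-5
  A^-3 * (3*d + 2*d^3) = -2*A^3 - 9*A^-1 - 9*A^-5 - 2*A^-9
  A^-5 * (d^2) = A^-1 + 2*A^-5 + A^-9
Summing the groups: <K> = -A^-9
Normalise by the writhe: (-A^3)^(-w) = (-A^3)^(3) = -A^9, so f(A) = -A^9 * <K> = 1.
Substitute A = t^(-1/4), i.e. A^e → t^(-e/4): V(t) = 1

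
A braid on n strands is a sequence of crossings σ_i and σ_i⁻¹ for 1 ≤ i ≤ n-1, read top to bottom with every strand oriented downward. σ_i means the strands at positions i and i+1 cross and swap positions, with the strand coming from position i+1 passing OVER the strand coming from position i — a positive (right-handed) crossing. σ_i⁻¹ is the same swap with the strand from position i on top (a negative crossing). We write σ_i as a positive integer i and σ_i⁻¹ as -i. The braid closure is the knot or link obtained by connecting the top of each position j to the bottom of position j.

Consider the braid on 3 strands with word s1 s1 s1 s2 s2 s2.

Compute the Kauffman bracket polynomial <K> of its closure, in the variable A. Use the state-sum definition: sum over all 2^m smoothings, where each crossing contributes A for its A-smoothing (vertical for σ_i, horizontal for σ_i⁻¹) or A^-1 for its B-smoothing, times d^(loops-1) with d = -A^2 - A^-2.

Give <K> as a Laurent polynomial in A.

Braid: s1 s1 s1 s2 s2 s2 on 3 strands, 6 crossings.
Writhe w = (#positive) - (#negative) = 6 - 0 = 6.
Enumerate smoothing states for the bracket polynomial. There are 2^6 = 64 states.
For each crossing: s=0 is the vertical smoothing, s=1 horizontal. Crossing k contributes A^(sign_k * (1 - 2*s_k)); loop factor d = -A^2 - A^-2.
Tabulate the states by total A-exponent and number of loops L (A-exp: L × count):
  A^6: L=3 ×1
  A^4: L=2 ×6
  A^2: L=1 ×9, L=3 ×6
  A^0: L=2 ×18, L=4 ×2
  A^-2: L=3 ×15
  A^-4: L=4 ×6
  A^-6: L=5 ×1
Each group contributes A^e * Σ count * d^(L-1):
Powers of d = -A^2 - A^-2: d^2 = A^4 + 2 + A^-4; d^3 = -A^6 - 3*A^2 - 3*A^-2 - A^-6; d^4 = A^8 + 4*A^4 + 6 + 4*A^-4 + A^-8.
  A^6 * (d^2) = A^10 + 2*A^6 + A^2
  A^4 * (6*d) = -6*A^6 - 6*A^2
  A^2 * (9 + 6*d^2) = 6*A^6 + 21*A^2 + 6*A^-2
  A^0 * (18*d + 2*d^3) = -2*A^6 - 24*A^2 - 24*A^-2 - 2*A^-6
  A^-2 * (15*d^2) = 15*A^2 + 30*A^-2 + 15*A^-6
  A^-4 * (6*d^3) = -6*A^2 - 18*A^-2 - 18*A^-6 - 6*A^-10
  A^-6 * (d^4) = A^2 + 4*A^-2 + 6*A^-6 + 4*A^-10 + A^-14
Summing the groups: <K> = A^10 + 2*A^2 - 2*A^-2 + A^-6 - 2*A^-10 + A^-14

Answer: A^10 + 2*A^2 - 2*A^-2 + A^-6 - 2*A^-10 + A^-14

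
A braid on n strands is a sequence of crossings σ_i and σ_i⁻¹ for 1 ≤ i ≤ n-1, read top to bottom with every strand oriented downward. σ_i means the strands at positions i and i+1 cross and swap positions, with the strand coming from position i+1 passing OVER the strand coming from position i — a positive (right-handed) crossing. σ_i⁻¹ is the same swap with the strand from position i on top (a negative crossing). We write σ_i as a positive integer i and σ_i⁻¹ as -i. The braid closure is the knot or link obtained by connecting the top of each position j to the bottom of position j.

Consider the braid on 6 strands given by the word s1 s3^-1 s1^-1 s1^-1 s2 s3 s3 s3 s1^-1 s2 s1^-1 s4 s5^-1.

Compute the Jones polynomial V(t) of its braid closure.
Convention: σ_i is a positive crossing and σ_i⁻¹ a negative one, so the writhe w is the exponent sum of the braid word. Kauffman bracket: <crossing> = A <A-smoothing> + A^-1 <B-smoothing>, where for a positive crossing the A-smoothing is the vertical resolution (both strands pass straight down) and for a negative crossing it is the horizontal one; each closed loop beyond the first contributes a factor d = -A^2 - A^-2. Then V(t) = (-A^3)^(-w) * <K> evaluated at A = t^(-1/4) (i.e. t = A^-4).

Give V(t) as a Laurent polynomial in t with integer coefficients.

-t^5 + 2*t^4 - 3*t^3 + 4*t^2 - 4*t + 5 - 3*t^-1 + 2*t^-2 - t^-3

Derivation:
The presented braid s1 s3^-1 s1^-1 s1^-1 s2 s3 s3 s3 s1^-1 s2 s1^-1 s4 s5^-1 on 6 strands reduces by inverse Markov moves (closure unchanged at each step):
  Destabilize: the word has the form β·s5^-1 where s5^-1 occurs only as the final letter (β ∈ B_5); drop it and the last strand → 5 strands.
  Destabilize: the word has the form β·s4 where s4 occurs only as the final letter (β ∈ B_4); drop it and the last strand → 4 strands.
  Deconjugate: the word is γ·β·γ⁻¹ with γ = s1 (prefix) and γ⁻¹ = s1^-1 (suffix); strip both.
Reduced to β = s3^-1 s1^-1 s1^-1 s2 s3 s3 s3 s1^-1 s2 on 4 strands, 9 crossings.
Compute on β:
Braid: s3^-1 s1^-1 s1^-1 s2 s3 s3 s3 s1^-1 s2 on 4 strands, 9 crossings.
Writhe w = (#positive) - (#negative) = 5 - 4 = 1.
Computing the Kauffman bracket via state sum. There are 2^9 = 512 states.
Each crossing splits two ways (0=vertical, 1=horizontal). The state's weight is A^(#A-smoothings - #B-smoothings) * d^(loops - 1).
Tabulate the states by total A-exponent and number of loops L (A-exp: L × count):
  A^9: L=4 ×1
  A^7: L=3 ×5, L=5 ×4
  A^5: L=2 ×10, L=4 ×23, L=6 ×3
  A^3: L=1 ×8, L=3 ×57, L=5 ×18, L=7 ×1
  A^1: L=2 ×70, L=4 ×50, L=6 ×6
  A^-1: L=1 ×33, L=3 ×75, L=5 ×18
  A^-3: L=2 ×51, L=4 ×32, L=6 ×1
  A^-5: L=3 ×32, L=5 ×4
  A^-7: L=4 ×9
  A^-9: L=5 ×1
Each group contributes A^e * Σ count * d^(L-1):
Powers of d = -A^2 - A^-2: d^2 = A^4 + 2 + A^-4; d^3 = -A^6 - 3*A^2 - 3*A^-2 - A^-6; d^4 = A^8 + 4*A^4 + 6 + 4*A^-4 + A^-8; d^5 = -A^10 - 5*A^6 - 10*A^2 - 10*A^-2 - 5*A^-6 - A^-10; d^6 = A^12 + 6*A^8 + 15*A^4 + 20 + 15*A^-4 + 6*A^-8 + A^-12.
  A^9 * (d^3) = -A^15 - 3*A^11 - 3*A^7 - A^3
  A^7 * (5*d^2 + 4*d^4) = 4*A^15 + 21*A^11 + 34*A^7 + 21*A^3 + 4*A^-1
  A^5 * (10*d + 23*d^3 + 3*d^5) = -3*A^15 - 38*A^11 - 109*A^7 - 109*A^3 - 38*A^-1 - 3*A^-5
  A^3 * (8 + 57*d^2 + 18*d^4 + d^6) = A^15 + 24*A^11 + 144*A^7 + 250*A^3 + 144*A^-1 + 24*A^-5 + A^-9
  A^1 * (70*d + 50*d^3 + 6*d^5) = -6*A^11 - 80*A^7 - 280*A^3 - 280*A^-1 - 80*A^-5 - 6*A^-9
  A^-1 * (33 + 75*d^2 + 18*d^4) = 18*A^7 + 147*A^3 + 291*A^-1 + 147*A^-5 + 18*A^-9
  A^-3 * (51*d + 32*d^3 + d^5) = -A^7 - 37*A^3 - 157*A^-1 - 157*A^-5 - 37*A^-9 - A^-13
  A^-5 * (32*d^2 + 4*d^4) = 4*A^3 + 48*A^-1 + 88*A^-5 + 48*A^-9 + 4*A^-13
  A^-7 * (9*d^3) = -9*A^-1 - 27*A^-5 - 27*A^-9 - 9*A^-13
  A^-9 * (d^4) = A^-1 + 4*A^-5 + 6*A^-9 + 4*A^-13 + A^-17
Summing the groups: <K> = A^15 - 2*A^11 + 3*A^7 - 5*A^3 + 4*A^-1 - 4*A^-5 + 3*A^-9 - 2*A^-13 + A^-17
Normalise by the writhe: (-A^3)^(-w) = (-A^3)^(-1) = -A^-3, so f(A) = -A^-3 * <K> = -A^12 + 2*A^8 - 3*A^4 + 5 - 4*A^-4 + 4*A^-8 - 3*A^-12 + 2*A^-16 - A^-20.
Substitute A = t^(-1/4), i.e. A^e → t^(-e/4): V(t) = -t^5 + 2*t^4 - 3*t^3 + 4*t^2 - 4*t + 5 - 3*t^-1 + 2*t^-2 - t^-3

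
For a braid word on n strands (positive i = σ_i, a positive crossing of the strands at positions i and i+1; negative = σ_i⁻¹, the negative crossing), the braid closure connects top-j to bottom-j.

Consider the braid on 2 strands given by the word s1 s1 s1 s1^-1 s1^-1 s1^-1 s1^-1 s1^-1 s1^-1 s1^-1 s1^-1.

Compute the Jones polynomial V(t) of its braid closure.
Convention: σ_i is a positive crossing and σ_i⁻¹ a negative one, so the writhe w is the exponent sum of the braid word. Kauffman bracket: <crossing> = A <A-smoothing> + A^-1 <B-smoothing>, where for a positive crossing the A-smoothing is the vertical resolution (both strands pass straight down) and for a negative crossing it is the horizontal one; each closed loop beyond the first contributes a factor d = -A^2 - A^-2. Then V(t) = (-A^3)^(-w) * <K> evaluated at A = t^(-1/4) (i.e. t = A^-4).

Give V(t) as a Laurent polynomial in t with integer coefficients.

The presented braid s1 s1 s1 s1^-1 s1^-1 s1^-1 s1^-1 s1^-1 s1^-1 s1^-1 s1^-1 on 2 strands reduces by inverse Markov moves (closure unchanged at each step):
  Deconjugate: the word is γ·β·γ⁻¹ with γ = s1 s1 (prefix) and γ⁻¹ = s1^-1 s1^-1 (suffix); strip both.
  Deconjugate: the word is γ·β·γ⁻¹ with γ = s1 (prefix) and γ⁻¹ = s1^-1 (suffix); strip both.
Reduced to β = s1^-1 s1^-1 s1^-1 s1^-1 s1^-1 on 2 strands, 5 crossings.
Compute on β:
Braid: s1^-1 s1^-1 s1^-1 s1^-1 s1^-1 on 2 strands, 5 crossings.
Writhe w = (#positive) - (#negative) = 0 - 5 = -5.
Enumerate smoothing states for the bracket polynomial. There are 2^5 = 32 states.
Each crossing splits two ways (0=vertical, 1=horizontal). The state's weight is A^(#A-smoothings - #B-smoothings) * d^(loops - 1).
  state 00000: A-exp=-5, loops=2, term = A^-5 * d^1
  state 00001: A-exp=-3, loops=1, term = A^-3 * d^0
  state 00010: A-exp=-3, loops=1, term = A^-3 * d^0
  state 00011: A-exp=-1, loops=2, term = A^-1 * d^1
  state 00100: A-exp=-3, loops=1, term = A^-3 * d^0
  state 00101: A-exp=-1, loops=2, term = A^-1 * d^1
  state 00110: A-exp=-1, loops=2, term = A^-1 * d^1
  state 00111: A-exp=+1, loops=3, term = A^1 * d^2
  state 01000: A-exp=-3, loops=1, term = A^-3 * d^0
  state 01001: A-exp=-1, loops=2, term = A^-1 * d^1
  state 01010: A-exp=-1, loops=2, term = A^-1 * d^1
  state 01011: A-exp=+1, loops=3, term = A^1 * d^2
  state 01100: A-exp=-1, loops=2, term = A^-1 * d^1
  state 01101: A-exp=+1, loops=3, term = A^1 * d^2
  state 01110: A-exp=+1, loops=3, term = A^1 * d^2
  state 01111: A-exp=+3, loops=4, term = A^3 * d^3
  state 10000: A-exp=-3, loops=1, term = A^-3 * d^0
  state 10001: A-exp=-1, loops=2, term = A^-1 * d^1
  state 10010: A-exp=-1, loops=2, term = A^-1 * d^1
  state 10011: A-exp=+1, loops=3, term = A^1 * d^2
  state 10100: A-exp=-1, loops=2, term = A^-1 * d^1
  state 10101: A-exp=+1, loops=3, term = A^1 * d^2
  state 10110: A-exp=+1, loops=3, term = A^1 * d^2
  state 10111: A-exp=+3, loops=4, term = A^3 * d^3
  state 11000: A-exp=-1, loops=2, term = A^-1 * d^1
  state 11001: A-exp=+1, loops=3, term = A^1 * d^2
  state 11010: A-exp=+1, loops=3, term = A^1 * d^2
  state 11011: A-exp=+3, loops=4, term = A^3 * d^3
  state 11100: A-exp=+1, loops=3, term = A^1 * d^2
  state 11101: A-exp=+3, loops=4, term = A^3 * d^3
  state 11110: A-exp=+3, loops=4, term = A^3 * d^3
  state 11111: A-exp=+5, loops=5, term = A^5 * d^4
Collect the terms by A-exponent (count of states per loop number):
Powers of d = -A^2 - A^-2: d^2 = A^4 + 2 + A^-4; d^3 = -A^6 - 3*A^2 - 3*A^-2 - A^-6; d^4 = A^8 + 4*A^4 + 6 + 4*A^-4 + A^-8.
  A^5 * (d^4) = A^13 + 4*A^9 + 6*A^5 + 4*A + A^-3
  A^3 * (5*d^3) = -5*A^9 - 15*A^5 - 15*A - 5*A^-3
  A^1 * (10*d^2) = 10*A^5 + 20*A + 10*A^-3
  A^-1 * (10*d) = -10*A - 10*A^-3
  A^-3 * (5) = 5*A^-3
  A^-5 * (d) = -A^-3 - A^-7
Summing the groups: <K> = A^13 - A^9 + A^5 - A - A^-7
Normalise by the writhe: (-A^3)^(-w) = (-A^3)^(5) = -A^15, so f(A) = -A^15 * <K> = -A^28 + A^24 - A^20 + A^16 + A^8.
Substitute A = t^(-1/4), i.e. A^e → t^(-e/4): V(t) = t^-2 + t^-4 - t^-5 + t^-6 - t^-7

Answer: t^-2 + t^-4 - t^-5 + t^-6 - t^-7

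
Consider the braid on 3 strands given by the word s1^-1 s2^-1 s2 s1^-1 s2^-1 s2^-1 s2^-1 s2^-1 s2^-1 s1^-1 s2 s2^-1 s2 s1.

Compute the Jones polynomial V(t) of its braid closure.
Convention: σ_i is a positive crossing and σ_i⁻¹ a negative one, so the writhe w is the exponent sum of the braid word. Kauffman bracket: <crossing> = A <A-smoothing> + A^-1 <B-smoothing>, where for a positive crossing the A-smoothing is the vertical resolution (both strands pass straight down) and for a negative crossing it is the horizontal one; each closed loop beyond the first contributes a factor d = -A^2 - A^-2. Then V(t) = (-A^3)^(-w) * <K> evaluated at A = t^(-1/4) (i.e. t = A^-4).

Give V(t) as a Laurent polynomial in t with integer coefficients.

t^-2 - t^-3 + 2*t^-4 - 2*t^-5 + 3*t^-6 - 2*t^-7 + t^-8 - t^-9

Derivation:
The presented braid s1^-1 s2^-1 s2 s1^-1 s2^-1 s2^-1 s2^-1 s2^-1 s2^-1 s1^-1 s2 s2^-1 s2 s1 on 3 strands reduces by inverse Markov moves (closure unchanged at each step):
  Deconjugate: the word is γ·β·γ⁻¹ with γ = s1^-1 s2^-1 (prefix) and γ⁻¹ = s2 s1 (suffix); strip both.
  Deconjugate: the word is γ·β·γ⁻¹ with γ = s2 (prefix) and γ⁻¹ = s2^-1 (suffix); strip both.
Reduced to β = s1^-1 s2^-1 s2^-1 s2^-1 s2^-1 s2^-1 s1^-1 s2 on 3 strands, 8 crossings.
Compute on β:
Braid: s1^-1 s2^-1 s2^-1 s2^-1 s2^-1 s2^-1 s1^-1 s2 on 3 strands, 8 crossings.
Writhe w = (#positive) - (#negative) = 1 - 7 = -6.
State-sum expansion of <K>. There are 2^8 = 256 states.
For each crossing: s=0 is the vertical smoothing, s=1 horizontal. Crossing k contributes A^(sign_k * (1 - 2*s_k)); loop factor d = -A^2 - A^-2.
Tabulate the states by total A-exponent and number of loops L (A-exp: L × count):
  A^8: L=6 ×1
  A^6: L=5 ×8
  A^4: L=4 ×25, L=6 ×3
  A^2: L=3 ×40, L=5 ×15, L=7 ×1
  A^0: L=2 ×35, L=4 ×30, L=6 ×5
  A^-2: L=1 ×15, L=3 ×31, L=5 ×10
  A^-4: L=2 ×18, L=4 ×10
  A^-6: L=1 ×2, L=3 ×6
  A^-8: L=2 ×1
Each group contributes A^e * Σ count * d^(L-1):
Powers of d = -A^2 - A^-2: d^2 = A^4 + 2 + A^-4; d^3 = -A^6 - 3*A^2 - 3*A^-2 - A^-6; d^4 = A^8 + 4*A^4 + 6 + 4*A^-4 + A^-8; d^5 = -A^10 - 5*A^6 - 10*A^2 - 10*A^-2 - 5*A^-6 - A^-10; d^6 = A^12 + 6*A^8 + 15*A^4 + 20 + 15*A^-4 + 6*A^-8 + A^-12.
  A^8 * (d^5) = -A^18 - 5*A^14 - 10*A^10 - 10*A^6 - 5*A^2 - A^-2
  A^6 * (8*d^4) = 8*A^14 + 32*A^10 + 48*A^6 + 32*A^2 + 8*A^-2
  A^4 * (25*d^3 + 3*d^5) = -3*A^14 - 40*A^10 - 105*A^6 - 105*A^2 - 40*A^-2 - 3*A^-6
  A^2 * (40*d^2 + 15*d^4 + d^6) = A^14 + 21*A^10 + 115*A^6 + 190*A^2 + 115*A^-2 + 21*A^-6 + A^-10
  A^0 * (35*d + 30*d^3 + 5*d^5) = -5*A^10 - 55*A^6 - 175*A^2 - 175*A^-2 - 55*A^-6 - 5*A^-10
  A^-2 * (15 + 31*d^2 + 10*d^4) = 10*A^6 + 71*A^2 + 137*A^-2 + 71*A^-6 + 10*A^-10
  A^-4 * (18*d + 10*d^3) = -10*A^2 - 48*A^-2 - 48*A^-6 - 10*A^-10
  A^-6 * (2 + 6*d^2) = 6*A^-2 + 14*A^-6 + 6*A^-10
  A^-8 * (d) = -A^-6 - A^-10
Summing the groups: <K> = -A^18 + A^14 - 2*A^10 + 3*A^6 - 2*A^2 + 2*A^-2 - A^-6 + A^-10
Normalise by the writhe: (-A^3)^(-w) = (-A^3)^(6) = A^18, so f(A) = A^18 * <K> = -A^36 + A^32 - 2*A^28 + 3*A^24 - 2*A^20 + 2*A^16 - A^12 + A^8.
Substitute A = t^(-1/4), i.e. A^e → t^(-e/4): V(t) = t^-2 - t^-3 + 2*t^-4 - 2*t^-5 + 3*t^-6 - 2*t^-7 + t^-8 - t^-9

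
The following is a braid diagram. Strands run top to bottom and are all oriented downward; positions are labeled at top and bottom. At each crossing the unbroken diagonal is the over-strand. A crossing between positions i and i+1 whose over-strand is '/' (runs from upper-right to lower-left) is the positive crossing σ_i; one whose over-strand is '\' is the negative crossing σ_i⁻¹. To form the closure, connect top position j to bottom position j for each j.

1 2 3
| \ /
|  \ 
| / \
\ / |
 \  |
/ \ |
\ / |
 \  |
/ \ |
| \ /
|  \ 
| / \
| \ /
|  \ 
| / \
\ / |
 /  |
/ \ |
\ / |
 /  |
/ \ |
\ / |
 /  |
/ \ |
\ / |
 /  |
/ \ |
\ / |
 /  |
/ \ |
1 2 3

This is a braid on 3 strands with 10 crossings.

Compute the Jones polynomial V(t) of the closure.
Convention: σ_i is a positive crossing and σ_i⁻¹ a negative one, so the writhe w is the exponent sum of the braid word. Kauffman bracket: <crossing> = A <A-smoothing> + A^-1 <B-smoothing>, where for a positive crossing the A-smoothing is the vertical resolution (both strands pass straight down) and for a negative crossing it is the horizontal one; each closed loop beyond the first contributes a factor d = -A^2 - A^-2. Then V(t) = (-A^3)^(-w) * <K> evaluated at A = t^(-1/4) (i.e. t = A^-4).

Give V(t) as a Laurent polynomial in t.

Reading the diagram top to bottom ('/'-over between positions i,i+1 = s_i, '\'-over = s_i^-1): braid word = s2^-1 s1^-1 s1^-1 s2^-1 s2^-1 s1 s1 s1 s1 s1.
Braid: s2^-1 s1^-1 s1^-1 s2^-1 s2^-1 s1 s1 s1 s1 s1 on 3 strands, 10 crossings.
Writhe w = (#positive) - (#negative) = 5 - 5 = 0.
Computing the Kauffman bracket via state sum. There are 2^10 = 1024 states.
Smooth each crossing (0=||, 1=⌣⌢); contribution A^(Σ sign_k(1-2s_k)) * d^(L-1).
Tabulate the states by total A-exponent and number of loops L (A-exp: L × count):
  A^10: L=4 ×1
  A^8: L=3 ×10
  A^6: L=2 ×29, L=4 ×16
  A^4: L=1 ×26, L=3 ×74, L=5 ×20
  A^2: L=2 ×90, L=4 ×105, L=6 ×15
  A^0: L=1 ×15, L=3 ×141, L=5 ×90, L=7 ×6
  A^-2: L=2 ×35, L=4 ×130, L=6 ×44, L=8 ×1
  A^-4: L=3 ×40, L=5 ×69, L=7 ×11
  A^-6: L=4 ×25, L=6 ×19, L=8 ×1
  A^-8: L=5 ×8, L=7 ×2
  A^-10: L=6 ×1
Each group contributes A^e * Σ count * d^(L-1):
Powers of d = -A^2 - A^-2: d^2 = A^4 + 2 + A^-4; d^3 = -A^6 - 3*A^2 - 3*A^-2 - A^-6; d^4 = A^8 + 4*A^4 + 6 + 4*A^-4 + A^-8; d^5 = -A^10 - 5*A^6 - 10*A^2 - 10*A^-2 - 5*A^-6 - A^-10; d^6 = A^12 + 6*A^8 + 15*A^4 + 20 + 15*A^-4 + 6*A^-8 + A^-12; d^7 = -A^14 - 7*A^10 - 21*A^6 - 35*A^2 - 35*A^-2 - 21*A^-6 - 7*A^-10 - A^-14.
  A^10 * (d^3) = -A^16 - 3*A^12 - 3*A^8 - A^4
  A^8 * (10*d^2) = 10*A^12 + 20*A^8 + 10*A^4
  A^6 * (29*d + 16*d^3) = -16*A^12 - 77*A^8 - 77*A^4 - 16
  A^4 * (26 + 74*d^2 + 20*d^4) = 20*A^12 + 154*A^8 + 294*A^4 + 154 + 20*A^-4
  A^2 * (90*d + 105*d^3 + 15*d^5) = -15*A^12 - 180*A^8 - 555*A^4 - 555 - 180*A^-4 - 15*A^-8
  A^0 * (15 + 141*d^2 + 90*d^4 + 6*d^6) = 6*A^12 + 126*A^8 + 591*A^4 + 957 + 591*A^-4 + 126*A^-8 + 6*A^-12
  A^-2 * (35*d + 130*d^3 + 44*d^5 + d^7) = -A^12 - 51*A^8 - 371*A^4 - 900 - 900*A^-4 - 371*A^-8 - 51*A^-12 - A^-16
  A^-4 * (40*d^2 + 69*d^4 + 11*d^6) = 11*A^8 + 135*A^4 + 481 + 714*A^-4 + 481*A^-8 + 135*A^-12 + 11*A^-16
  A^-6 * (25*d^3 + 19*d^5 + d^7) = -A^8 - 26*A^4 - 141 - 300*A^-4 - 300*A^-8 - 141*A^-12 - 26*A^-16 - A^-20
  A^-8 * (8*d^4 + 2*d^6) = 2*A^4 + 20 + 62*A^-4 + 88*A^-8 + 62*A^-12 + 20*A^-16 + 2*A^-20
  A^-10 * (d^5) = -1 - 5*A^-4 - 10*A^-8 - 10*A^-12 - 5*A^-16 - A^-20
Summing the groups: <K> = -A^16 + A^12 - A^8 + 2*A^4 - 1 + 2*A^-4 - A^-8 + A^-12 - A^-16
Normalise by the writhe: (-A^3)^(-w) = (-A^3)^(0) = 1, so f(A) = 1 * <K> = -A^16 + A^12 - A^8 + 2*A^4 - 1 + 2*A^-4 - A^-8 + A^-12 - A^-16.
Substitute A = t^(-1/4), i.e. A^e → t^(-e/4): V(t) = -t^4 + t^3 - t^2 + 2*t - 1 + 2*t^-1 - t^-2 + t^-3 - t^-4

Answer: -t^4 + t^3 - t^2 + 2*t - 1 + 2*t^-1 - t^-2 + t^-3 - t^-4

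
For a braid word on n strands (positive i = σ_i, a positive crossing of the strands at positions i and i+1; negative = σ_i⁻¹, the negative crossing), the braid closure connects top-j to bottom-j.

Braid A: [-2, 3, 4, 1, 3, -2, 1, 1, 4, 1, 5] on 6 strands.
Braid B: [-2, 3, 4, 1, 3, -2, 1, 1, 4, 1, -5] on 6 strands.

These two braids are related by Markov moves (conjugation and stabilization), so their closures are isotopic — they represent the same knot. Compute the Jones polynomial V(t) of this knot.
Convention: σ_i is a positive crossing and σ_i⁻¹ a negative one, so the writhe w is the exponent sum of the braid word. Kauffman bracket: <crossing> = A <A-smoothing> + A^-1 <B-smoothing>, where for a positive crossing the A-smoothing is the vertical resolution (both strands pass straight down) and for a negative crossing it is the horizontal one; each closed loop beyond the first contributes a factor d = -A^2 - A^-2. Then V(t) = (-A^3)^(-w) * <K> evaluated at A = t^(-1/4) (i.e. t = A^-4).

Markov-equivalent braids have isotopic closures, hence identical knot invariants. Strip the Markov moves from each word to reach a common short braid β, then compute V(t) once on β.
Braid A: s2^-1 s3 s4 s1 s3 s2^-1 s1 s1 s4 s1 s5 on 6 strands reduces by inverse Markov moves (closure unchanged at each step):
  Destabilize: the word has the form β·s5 where s5 occurs only as the final letter (β ∈ B_5); drop it and the last strand → 5 strands.
Reduced to β = s2^-1 s3 s4 s1 s3 s2^-1 s1 s1 s4 s1 on 5 strands, 10 crossings.
Braid B: s2^-1 s3 s4 s1 s3 s2^-1 s1 s1 s4 s1 s5^-1 on 6 strands reduces by inverse Markov moves (closure unchanged at each step):
  Destabilize: the word has the form β·s5^-1 where s5^-1 occurs only as the final letter (β ∈ B_5); drop it and the last strand → 5 strands.
Reduced to β = s2^-1 s3 s4 s1 s3 s2^-1 s1 s1 s4 s1 on 5 strands, 10 crossings.
Both give the same β = s2^-1 s3 s4 s1 s3 s2^-1 s1 s1 s4 s1 on 5 strands, so one state sum suffices:
Braid: s2^-1 s3 s4 s1 s3 s2^-1 s1 s1 s4 s1 on 5 strands, 10 crossings.
Writhe w = (#positive) - (#negative) = 8 - 2 = 6.
Enumerate smoothing states for the bracket polynomial. There are 2^10 = 1024 states.
For each crossing: s=0 is the vertical smoothing, s=1 horizontal. Crossing k contributes A^(sign_k * (1 - 2*s_k)); loop factor d = -A^2 - A^-2.
Tabulate the states by total A-exponent and number of loops L (A-exp: L × count):
  A^10: L=5 ×1
  A^8: L=4 ×10
  A^6: L=3 ×39, L=5 ×6
  A^4: L=2 ×68, L=4 ×51, L=6 ×1
  A^2: L=1 ×44, L=3 ×139, L=5 ×27
  A^0: L=2 ×126, L=4 ×118, L=6 ×8
  A^-2: L=1 ×11, L=3 ×140, L=5 ×58, L=7 ×1
  A^-4: L=2 ×19, L=4 ×85, L=6 ×16
  A^-6: L=3 ×15, L=5 ×28, L=7 ×2
  A^-8: L=4 ×6, L=6 ×4
  A^-10: L=5 ×1
Each group contributes A^e * Σ count * d^(L-1):
Powers of d = -A^2 - A^-2: d^2 = A^4 + 2 + A^-4; d^3 = -A^6 - 3*A^2 - 3*A^-2 - A^-6; d^4 = A^8 + 4*A^4 + 6 + 4*A^-4 + A^-8; d^5 = -A^10 - 5*A^6 - 10*A^2 - 10*A^-2 - 5*A^-6 - A^-10; d^6 = A^12 + 6*A^8 + 15*A^4 + 20 + 15*A^-4 + 6*A^-8 + A^-12.
  A^10 * (d^4) = A^18 + 4*A^14 + 6*A^10 + 4*A^6 + A^2
  A^8 * (10*d^3) = -10*A^14 - 30*A^10 - 30*A^6 - 10*A^2
  A^6 * (39*d^2 + 6*d^4) = 6*A^14 + 63*A^10 + 114*A^6 + 63*A^2 + 6*A^-2
  A^4 * (68*d + 51*d^3 + d^5) = -A^14 - 56*A^10 - 231*A^6 - 231*A^2 - 56*A^-2 - A^-6
  A^2 * (44 + 139*d^2 + 27*d^4) = 27*A^10 + 247*A^6 + 484*A^2 + 247*A^-2 + 27*A^-6
  A^0 * (126*d + 118*d^3 + 8*d^5) = -8*A^10 - 158*A^6 - 560*A^2 - 560*A^-2 - 158*A^-6 - 8*A^-10
  A^-2 * (11 + 140*d^2 + 58*d^4 + d^6) = A^10 + 64*A^6 + 387*A^2 + 659*A^-2 + 387*A^-6 + 64*A^-10 + A^-14
  A^-4 * (19*d + 85*d^3 + 16*d^5) = -16*A^6 - 165*A^2 - 434*A^-2 - 434*A^-6 - 165*A^-10 - 16*A^-14
  A^-6 * (15*d^2 + 28*d^4 + 2*d^6) = 2*A^6 + 40*A^2 + 157*A^-2 + 238*A^-6 + 157*A^-10 + 40*A^-14 + 2*A^-18
  A^-8 * (6*d^3 + 4*d^5) = -4*A^2 - 26*A^-2 - 58*A^-6 - 58*A^-10 - 26*A^-14 - 4*A^-18
  A^-10 * (d^4) = A^-2 + 4*A^-6 + 6*A^-10 + 4*A^-14 + A^-18
Summing the groups: <K> = A^18 - A^14 + 3*A^10 - 4*A^6 + 5*A^2 - 6*A^-2 + 5*A^-6 - 4*A^-10 + 3*A^-14 - A^-18
Normalise by the writhe: (-A^3)^(-w) = (-A^3)^(-6) = A^-18, so f(A) = A^-18 * <K> = 1 - A^-4 + 3*A^-8 - 4*A^-12 + 5*A^-16 - 6*A^-20 + 5*A^-24 - 4*A^-28 + 3*A^-32 - A^-36.
Substitute A = t^(-1/4), i.e. A^e → t^(-e/4): V(t) = -t^9 + 3*t^8 - 4*t^7 + 5*t^6 - 6*t^5 + 5*t^4 - 4*t^3 + 3*t^2 - t + 1

Answer: -t^9 + 3*t^8 - 4*t^7 + 5*t^6 - 6*t^5 + 5*t^4 - 4*t^3 + 3*t^2 - t + 1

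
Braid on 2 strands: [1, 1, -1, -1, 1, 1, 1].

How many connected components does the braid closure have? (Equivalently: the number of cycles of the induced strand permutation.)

1

Derivation:
Track the strand permutation on 2 strands, starting from identity.
  step 1: s1 swaps positions 1,2 -> [2 1]
  step 2: s1 swaps positions 1,2 -> [1 2]
  step 3: s1^-1 swaps positions 1,2 -> [2 1]
  step 4: s1^-1 swaps positions 1,2 -> [1 2]
  step 5: s1 swaps positions 1,2 -> [2 1]
  step 6: s1 swaps positions 1,2 -> [1 2]
  step 7: s1 swaps positions 1,2 -> [2 1]
Final permutation (position -> original strand): [2 1]
Closure components = cycle count of this permutation = 1.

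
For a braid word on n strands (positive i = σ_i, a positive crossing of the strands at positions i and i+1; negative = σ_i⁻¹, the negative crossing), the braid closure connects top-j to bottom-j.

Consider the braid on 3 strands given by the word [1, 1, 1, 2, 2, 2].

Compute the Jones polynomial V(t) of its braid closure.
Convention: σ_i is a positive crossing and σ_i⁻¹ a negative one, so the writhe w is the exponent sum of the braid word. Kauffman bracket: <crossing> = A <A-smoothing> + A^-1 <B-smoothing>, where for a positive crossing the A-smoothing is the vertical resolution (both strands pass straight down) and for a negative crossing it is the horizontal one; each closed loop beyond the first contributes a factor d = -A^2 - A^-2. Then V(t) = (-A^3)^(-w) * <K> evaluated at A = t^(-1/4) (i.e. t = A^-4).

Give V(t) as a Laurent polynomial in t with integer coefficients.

t^8 - 2*t^7 + t^6 - 2*t^5 + 2*t^4 + t^2

Derivation:
Braid: s1 s1 s1 s2 s2 s2 on 3 strands, 6 crossings.
Writhe w = (#positive) - (#negative) = 6 - 0 = 6.
Enumerate smoothing states for the bracket polynomial. There are 2^6 = 64 states.
For each crossing: s=0 is the vertical smoothing, s=1 horizontal. Crossing k contributes A^(sign_k * (1 - 2*s_k)); loop factor d = -A^2 - A^-2.
Tabulate the states by total A-exponent and number of loops L (A-exp: L × count):
  A^6: L=3 ×1
  A^4: L=2 ×6
  A^2: L=1 ×9, L=3 ×6
  A^0: L=2 ×18, L=4 ×2
  A^-2: L=3 ×15
  A^-4: L=4 ×6
  A^-6: L=5 ×1
Each group contributes A^e * Σ count * d^(L-1):
Powers of d = -A^2 - A^-2: d^2 = A^4 + 2 + A^-4; d^3 = -A^6 - 3*A^2 - 3*A^-2 - A^-6; d^4 = A^8 + 4*A^4 + 6 + 4*A^-4 + A^-8.
  A^6 * (d^2) = A^10 + 2*A^6 + A^2
  A^4 * (6*d) = -6*A^6 - 6*A^2
  A^2 * (9 + 6*d^2) = 6*A^6 + 21*A^2 + 6*A^-2
  A^0 * (18*d + 2*d^3) = -2*A^6 - 24*A^2 - 24*A^-2 - 2*A^-6
  A^-2 * (15*d^2) = 15*A^2 + 30*A^-2 + 15*A^-6
  A^-4 * (6*d^3) = -6*A^2 - 18*A^-2 - 18*A^-6 - 6*A^-10
  A^-6 * (d^4) = A^2 + 4*A^-2 + 6*A^-6 + 4*A^-10 + A^-14
Summing the groups: <K> = A^10 + 2*A^2 - 2*A^-2 + A^-6 - 2*A^-10 + A^-14
Normalise by the writhe: (-A^3)^(-w) = (-A^3)^(-6) = A^-18, so f(A) = A^-18 * <K> = A^-8 + 2*A^-16 - 2*A^-20 + A^-24 - 2*A^-28 + A^-32.
Substitute A = t^(-1/4), i.e. A^e → t^(-e/4): V(t) = t^8 - 2*t^7 + t^6 - 2*t^5 + 2*t^4 + t^2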